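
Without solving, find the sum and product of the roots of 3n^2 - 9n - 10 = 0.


For an^2+bn+c=0: sum = -b/a, product = c/a.
a=3, b=-9, c=-10
Sum = -(-9)/3 = 3
Product = (-10)/3 = -10/3


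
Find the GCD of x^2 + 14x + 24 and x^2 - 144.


Factor each:
  x^2 + 14x + 24 = (x + 12)(x + 2)
  x^2 - 144 = (x + 12)(x - 12)
Common monic factor: x + 12


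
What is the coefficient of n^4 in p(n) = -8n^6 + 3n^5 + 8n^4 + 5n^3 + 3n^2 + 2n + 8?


Read off the coefficient of n^4: 8


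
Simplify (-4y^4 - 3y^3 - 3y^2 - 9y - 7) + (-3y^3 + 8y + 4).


Align terms by degree and add:
  -4y^4 - 3y^3 - 3y^2 - 9y - 7
  -3y^3 + 8y + 4
= -4y^4 - 6y^3 - 3y^2 - y - 3


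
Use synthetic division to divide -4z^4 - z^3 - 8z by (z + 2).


Synthetic division with c = -2. Coefficients: -4, -1, 0, -8, 0
Bring down -4.
  -4 * -2 = 8; 8 - 1 = 7
  7 * -2 = -14; -14 + 0 = -14
  -14 * -2 = 28; 28 - 8 = 20
  20 * -2 = -40; -40 + 0 = -40
Quotient: -4z^3 + 7z^2 - 14z + 20, Remainder: -40


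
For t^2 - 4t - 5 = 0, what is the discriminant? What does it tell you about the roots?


D = b^2 - 4ac = (-4)^2 - 4(1)(-5) = 16 + 20 = 36
Since D > 0: two distinct rational roots


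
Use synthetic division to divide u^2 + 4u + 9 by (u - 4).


Synthetic division with c = 4. Coefficients: 1, 4, 9
Bring down 1.
  1 * 4 = 4; 4 + 4 = 8
  8 * 4 = 32; 32 + 9 = 41
Quotient: u + 8, Remainder: 41


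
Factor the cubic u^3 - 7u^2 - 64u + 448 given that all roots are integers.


Try integer roots (divisors of 448). u=8: p(8)=0.
Divide out (u - 8): quotient is u^2 + u - 56.
Factor the quadratic: (u + 8)(u - 7)
Result: (u - 8)(u + 8)(u - 7)


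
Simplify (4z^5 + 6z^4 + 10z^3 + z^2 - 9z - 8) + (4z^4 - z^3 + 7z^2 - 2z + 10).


Align terms by degree and add:
  4z^5 + 6z^4 + 10z^3 + z^2 - 9z - 8
+ 4z^4 - z^3 + 7z^2 - 2z + 10
= 4z^5 + 10z^4 + 9z^3 + 8z^2 - 11z + 2


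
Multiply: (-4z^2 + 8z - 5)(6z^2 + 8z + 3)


Distribute each term of the first polynomial:
  (-4z^2)(6z^2 + 8z + 3) = -24z^4 - 32z^3 - 12z^2
  (8z)(6z^2 + 8z + 3) = 48z^3 + 64z^2 + 24z
  (-5)(6z^2 + 8z + 3) = -30z^2 - 40z - 15
Sum: -24z^4 + 16z^3 + 22z^2 - 16z - 15


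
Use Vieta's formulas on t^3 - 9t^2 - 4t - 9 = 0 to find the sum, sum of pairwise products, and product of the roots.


Monic cubic t^3+bt^2+ct+d=0: sum=-b, pairwise sum=c, product=-d.
b=-9, c=-4, d=-9
r1+r2+r3 = 9
r1r2+r1r3+r2r3 = -4
r1r2r3 = 9


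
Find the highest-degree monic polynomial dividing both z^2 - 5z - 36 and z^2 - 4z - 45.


Factor each:
  z^2 - 5z - 36 = (z - 9)(z + 4)
  z^2 - 4z - 45 = (z - 9)(z + 5)
Common monic factor: z - 9


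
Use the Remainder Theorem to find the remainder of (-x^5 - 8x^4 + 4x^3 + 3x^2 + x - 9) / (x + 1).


By the Remainder Theorem, the remainder equals p(-1):
  -1*(-1)^5 = 1
  -8*(-1)^4 = -8
  4*(-1)^3 = -4
  3*(-1)^2 = 3
  1*(-1)^1 = -1
  constant: -9
Sum: 1 - 8 - 4 + 3 - 1 - 9 = -18


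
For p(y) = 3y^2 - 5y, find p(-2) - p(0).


p(-2) = 22
p(0) = 0
p(-2) - p(0) = 22 = 22


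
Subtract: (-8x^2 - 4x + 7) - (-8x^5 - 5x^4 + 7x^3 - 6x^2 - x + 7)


Distribute the minus sign:
  (-8x^2 - 4x + 7)
- (-8x^5 - 5x^4 + 7x^3 - 6x^2 - x + 7)
Negate second polynomial: 8x^5 + 5x^4 - 7x^3 + 6x^2 + x - 7
Add: 8x^5 + 5x^4 - 7x^3 - 2x^2 - 3x


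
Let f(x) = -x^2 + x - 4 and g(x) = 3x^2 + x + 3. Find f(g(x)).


Substitute g(x) into f:
f(g(x)) = -1*(3x^2 + x + 3)^2 + 1*(3x^2 + x + 3) + (-4)
(3x^2 + x + 3)^2 = 9x^4 + 6x^3 + 19x^2 + 6x + 9
Expand and combine: -9x^4 - 6x^3 - 16x^2 - 5x - 10


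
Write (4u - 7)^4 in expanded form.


Expand (4u - 7)^4 by repeated multiplication:
  (4u - 7)^2 = 16u^2 - 56u + 49
  (4u - 7)^3 = 64u^3 - 336u^2 + 588u - 343
= 256u^4 - 1792u^3 + 4704u^2 - 5488u + 2401


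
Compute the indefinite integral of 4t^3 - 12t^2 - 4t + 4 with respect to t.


Reverse power rule on each term:
  ∫ 4t^3 dt = t^4
  ∫ -12t^2 dt = -4t^3
  ∫ -4t dt = -2t^2
  ∫ 4 dt = 4t
F(t) = t^4 - 4t^3 - 2t^2 + 4t + C


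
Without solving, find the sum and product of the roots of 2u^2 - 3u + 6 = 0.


For au^2+bu+c=0: sum = -b/a, product = c/a.
a=2, b=-3, c=6
Sum = -(-3)/2 = 3/2
Product = (6)/2 = 3


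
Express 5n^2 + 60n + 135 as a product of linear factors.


Roots satisfy r1 + r2 = -b/a = -12 and r1*r2 = c/a = 27.
So r1 = -3, r2 = -9.
5n^2 + 60n + 135 = 5(n - r1)(n - r2) = 5(n + 3)(n + 9)


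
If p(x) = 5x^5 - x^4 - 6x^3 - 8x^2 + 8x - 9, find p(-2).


Using direct substitution:
  5 * (-2)^5 = -160
  -1 * (-2)^4 = -16
  -6 * (-2)^3 = 48
  -8 * (-2)^2 = -32
  8 * (-2)^1 = -16
  constant: -9
Sum = -160 - 16 + 48 - 32 - 16 - 9 = -185


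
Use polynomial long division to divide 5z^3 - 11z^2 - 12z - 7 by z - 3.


(5z^3 - 11z^2 - 12z - 7) / (z - 3)
Step 1: 5z^2 * (z - 3) = 5z^3 - 15z^2; subtract.
Step 2: 4z * (z - 3) = 4z^2 - 12z; subtract.
Step 3: 0 * (z - 3) = 0; subtract.
Quotient: 5z^2 + 4z, Remainder: -7


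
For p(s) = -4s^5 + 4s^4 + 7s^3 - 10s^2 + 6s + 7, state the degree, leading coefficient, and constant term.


Highest power of s is 5, with coefficient -4. Constant term is 7.
Degree = 5, leading coefficient = -4, constant term = 7


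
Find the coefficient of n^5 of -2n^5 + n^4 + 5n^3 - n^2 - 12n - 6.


Read off the coefficient of n^5: -2


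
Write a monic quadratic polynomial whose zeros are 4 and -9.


p(u) = (u - 4)(u + 9)
Expand: u^2 + 5u - 36


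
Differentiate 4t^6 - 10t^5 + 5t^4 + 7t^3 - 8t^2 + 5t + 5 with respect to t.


Apply the power rule term by term:
  d/dt(4t^6) = 24t^5
  d/dt(-10t^5) = -50t^4
  d/dt(5t^4) = 20t^3
  d/dt(7t^3) = 21t^2
  d/dt(-8t^2) = -16t
  d/dt(5t) = 5
  d/dt(5) = 0
p'(t) = 24t^5 - 50t^4 + 20t^3 + 21t^2 - 16t + 5


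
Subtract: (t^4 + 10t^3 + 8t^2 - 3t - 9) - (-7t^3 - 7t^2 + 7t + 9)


Distribute the minus sign:
  (t^4 + 10t^3 + 8t^2 - 3t - 9)
- (-7t^3 - 7t^2 + 7t + 9)
Negate second polynomial: 7t^3 + 7t^2 - 7t - 9
Add: t^4 + 17t^3 + 15t^2 - 10t - 18


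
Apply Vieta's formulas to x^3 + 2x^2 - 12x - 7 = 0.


Monic cubic x^3+bx^2+cx+d=0: sum=-b, pairwise sum=c, product=-d.
b=2, c=-12, d=-7
r1+r2+r3 = -2
r1r2+r1r3+r2r3 = -12
r1r2r3 = 7


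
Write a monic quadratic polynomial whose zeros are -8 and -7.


p(x) = (x + 8)(x + 7)
Expand: x^2 + 15x + 56


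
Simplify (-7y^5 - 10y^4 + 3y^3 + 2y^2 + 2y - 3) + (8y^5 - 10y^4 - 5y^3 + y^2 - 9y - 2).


Align terms by degree and add:
  -7y^5 - 10y^4 + 3y^3 + 2y^2 + 2y - 3
+ 8y^5 - 10y^4 - 5y^3 + y^2 - 9y - 2
= y^5 - 20y^4 - 2y^3 + 3y^2 - 7y - 5


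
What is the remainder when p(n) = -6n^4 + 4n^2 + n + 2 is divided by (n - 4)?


By the Remainder Theorem, the remainder equals p(4):
  -6*(4)^4 = -1536
  0*(4)^3 = 0
  4*(4)^2 = 64
  1*(4)^1 = 4
  constant: 2
Sum: -1536 + 0 + 64 + 4 + 2 = -1466


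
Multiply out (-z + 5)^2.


Expand (-z + 5)^2 by repeated multiplication:
= z^2 - 10z + 25


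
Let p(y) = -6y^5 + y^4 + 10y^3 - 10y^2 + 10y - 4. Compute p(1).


Using direct substitution:
  -6 * (1)^5 = -6
  1 * (1)^4 = 1
  10 * (1)^3 = 10
  -10 * (1)^2 = -10
  10 * (1)^1 = 10
  constant: -4
Sum = -6 + 1 + 10 - 10 + 10 - 4 = 1


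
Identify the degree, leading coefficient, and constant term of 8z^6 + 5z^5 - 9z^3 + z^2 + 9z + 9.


Highest power of z is 6, with coefficient 8. Constant term is 9.
Degree = 6, leading coefficient = 8, constant term = 9


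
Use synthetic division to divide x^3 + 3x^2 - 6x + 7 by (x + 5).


Synthetic division with c = -5. Coefficients: 1, 3, -6, 7
Bring down 1.
  1 * -5 = -5; -5 + 3 = -2
  -2 * -5 = 10; 10 - 6 = 4
  4 * -5 = -20; -20 + 7 = -13
Quotient: x^2 - 2x + 4, Remainder: -13


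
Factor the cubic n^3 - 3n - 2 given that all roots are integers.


Try integer roots (divisors of -2). n=-1: p(-1)=0.
Divide out (n + 1): quotient is n^2 - n - 2.
Factor the quadratic: (n + 1)(n - 2)
Result: (n + 1)(n + 1)(n - 2)


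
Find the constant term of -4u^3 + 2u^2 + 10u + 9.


Read off the constant term: 9


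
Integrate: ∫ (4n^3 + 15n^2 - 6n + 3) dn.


Reverse power rule on each term:
  ∫ 4n^3 dn = n^4
  ∫ 15n^2 dn = 5n^3
  ∫ -6n dn = -3n^2
  ∫ 3 dn = 3n
F(n) = n^4 + 5n^3 - 3n^2 + 3n + C


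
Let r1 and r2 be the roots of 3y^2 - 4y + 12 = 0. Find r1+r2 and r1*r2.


For ay^2+by+c=0: sum = -b/a, product = c/a.
a=3, b=-4, c=12
Sum = -(-4)/3 = 4/3
Product = (12)/3 = 4


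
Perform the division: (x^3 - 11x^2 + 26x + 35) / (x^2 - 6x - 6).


(x^3 - 11x^2 + 26x + 35) / (x^2 - 6x - 6)
Step 1: x * (x^2 - 6x - 6) = x^3 - 6x^2 - 6x; subtract.
Step 2: -5 * (x^2 - 6x - 6) = -5x^2 + 30x + 30; subtract.
Quotient: x - 5, Remainder: 2x + 5


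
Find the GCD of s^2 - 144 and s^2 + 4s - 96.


Factor each:
  s^2 - 144 = (s + 12)(s - 12)
  s^2 + 4s - 96 = (s + 12)(s - 8)
Common monic factor: s + 12


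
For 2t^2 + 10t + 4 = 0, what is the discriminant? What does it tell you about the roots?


D = b^2 - 4ac = (10)^2 - 4(2)(4) = 100 - 32 = 68
Since D > 0: two distinct irrational roots


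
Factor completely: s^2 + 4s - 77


Roots satisfy r1 + r2 = -b/a = -4 and r1*r2 = c/a = -77.
So r1 = -11, r2 = 7.
s^2 + 4s - 77 = (s - r1)(s - r2) = (s + 11)(s - 7)


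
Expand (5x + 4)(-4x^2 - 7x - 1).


Distribute each term of the first polynomial:
  (5x)(-4x^2 - 7x - 1) = -20x^3 - 35x^2 - 5x
  (4)(-4x^2 - 7x - 1) = -16x^2 - 28x - 4
Sum: -20x^3 - 51x^2 - 33x - 4


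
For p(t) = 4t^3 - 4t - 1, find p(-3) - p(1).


p(-3) = -97
p(1) = -1
p(-3) - p(1) = -97 + 1 = -96


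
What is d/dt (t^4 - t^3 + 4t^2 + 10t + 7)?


Apply the power rule term by term:
  d/dt(t^4) = 4t^3
  d/dt(-t^3) = -3t^2
  d/dt(4t^2) = 8t
  d/dt(10t) = 10
  d/dt(7) = 0
p'(t) = 4t^3 - 3t^2 + 8t + 10


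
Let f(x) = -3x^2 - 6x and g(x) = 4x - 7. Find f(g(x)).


Substitute g(x) into f:
f(g(x)) = -3*(4x - 7)^2 + (-6)*(4x - 7)
(4x - 7)^2 = 16x^2 - 56x + 49
Expand and combine: -48x^2 + 144x - 105


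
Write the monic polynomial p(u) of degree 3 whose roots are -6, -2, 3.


p(u) = (u + 6)(u + 2)(u - 3)
Expand: u^3 + 5u^2 - 12u - 36


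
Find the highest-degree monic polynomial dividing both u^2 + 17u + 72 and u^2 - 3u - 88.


Factor each:
  u^2 + 17u + 72 = (u + 8)(u + 9)
  u^2 - 3u - 88 = (u + 8)(u - 11)
Common monic factor: u + 8


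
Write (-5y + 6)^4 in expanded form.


Expand (-5y + 6)^4 by repeated multiplication:
  (-5y + 6)^2 = 25y^2 - 60y + 36
  (-5y + 6)^3 = -125y^3 + 450y^2 - 540y + 216
= 625y^4 - 3000y^3 + 5400y^2 - 4320y + 1296


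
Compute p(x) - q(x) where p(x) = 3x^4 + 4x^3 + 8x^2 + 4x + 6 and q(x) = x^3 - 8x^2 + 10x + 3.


Distribute the minus sign:
  (3x^4 + 4x^3 + 8x^2 + 4x + 6)
- (x^3 - 8x^2 + 10x + 3)
Negate second polynomial: -x^3 + 8x^2 - 10x - 3
Add: 3x^4 + 3x^3 + 16x^2 - 6x + 3


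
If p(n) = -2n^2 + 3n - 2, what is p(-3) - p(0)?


p(-3) = -29
p(0) = -2
p(-3) - p(0) = -29 + 2 = -27


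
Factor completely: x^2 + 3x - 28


Roots satisfy r1 + r2 = -b/a = -3 and r1*r2 = c/a = -28.
So r1 = -7, r2 = 4.
x^2 + 3x - 28 = (x - r1)(x - r2) = (x + 7)(x - 4)


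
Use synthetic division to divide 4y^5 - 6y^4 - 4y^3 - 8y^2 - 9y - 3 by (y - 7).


Synthetic division with c = 7. Coefficients: 4, -6, -4, -8, -9, -3
Bring down 4.
  4 * 7 = 28; 28 - 6 = 22
  22 * 7 = 154; 154 - 4 = 150
  150 * 7 = 1050; 1050 - 8 = 1042
  1042 * 7 = 7294; 7294 - 9 = 7285
  7285 * 7 = 50995; 50995 - 3 = 50992
Quotient: 4y^4 + 22y^3 + 150y^2 + 1042y + 7285, Remainder: 50992


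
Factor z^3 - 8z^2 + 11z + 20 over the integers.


Try integer roots (divisors of 20). z=-1: p(-1)=0.
Divide out (z + 1): quotient is z^2 - 9z + 20.
Factor the quadratic: (z - 5)(z - 4)
Result: (z + 1)(z - 5)(z - 4)


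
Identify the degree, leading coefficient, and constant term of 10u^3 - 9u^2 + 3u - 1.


Highest power of u is 3, with coefficient 10. Constant term is -1.
Degree = 3, leading coefficient = 10, constant term = -1


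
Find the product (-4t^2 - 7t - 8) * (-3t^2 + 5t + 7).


Distribute each term of the first polynomial:
  (-4t^2)(-3t^2 + 5t + 7) = 12t^4 - 20t^3 - 28t^2
  (-7t)(-3t^2 + 5t + 7) = 21t^3 - 35t^2 - 49t
  (-8)(-3t^2 + 5t + 7) = 24t^2 - 40t - 56
Sum: 12t^4 + t^3 - 39t^2 - 89t - 56


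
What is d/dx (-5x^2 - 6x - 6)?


Apply the power rule term by term:
  d/dx(-5x^2) = -10x
  d/dx(-6x) = -6
  d/dx(-6) = 0
p'(x) = -10x - 6


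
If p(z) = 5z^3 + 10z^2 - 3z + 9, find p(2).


Using direct substitution:
  5 * (2)^3 = 40
  10 * (2)^2 = 40
  -3 * (2)^1 = -6
  constant: 9
Sum = 40 + 40 - 6 + 9 = 83


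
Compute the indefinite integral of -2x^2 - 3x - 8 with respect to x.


Reverse power rule on each term:
  ∫ -2x^2 dx = -(2/3)x^3
  ∫ -3x dx = -(3/2)x^2
  ∫ -8 dx = -8x
F(x) = -(2/3)x^3 - (3/2)x^2 - 8x + C


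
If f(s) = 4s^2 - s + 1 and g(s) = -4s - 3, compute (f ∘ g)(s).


Substitute g(s) into f:
f(g(s)) = 4*(-4s - 3)^2 + (-1)*(-4s - 3) + 1
(-4s - 3)^2 = 16s^2 + 24s + 9
Expand and combine: 64s^2 + 100s + 40


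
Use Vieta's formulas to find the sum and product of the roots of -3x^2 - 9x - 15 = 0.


For ax^2+bx+c=0: sum = -b/a, product = c/a.
a=-3, b=-9, c=-15
Sum = -(-9)/-3 = -3
Product = (-15)/-3 = 5


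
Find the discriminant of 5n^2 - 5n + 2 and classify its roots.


D = b^2 - 4ac = (-5)^2 - 4(5)(2) = 25 - 40 = -15
Since D < 0: two complex conjugate roots (no real roots)


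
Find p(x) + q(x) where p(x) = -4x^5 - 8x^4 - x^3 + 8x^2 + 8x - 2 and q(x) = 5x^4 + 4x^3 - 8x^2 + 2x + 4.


Align terms by degree and add:
  -4x^5 - 8x^4 - x^3 + 8x^2 + 8x - 2
+ 5x^4 + 4x^3 - 8x^2 + 2x + 4
= -4x^5 - 3x^4 + 3x^3 + 10x + 2


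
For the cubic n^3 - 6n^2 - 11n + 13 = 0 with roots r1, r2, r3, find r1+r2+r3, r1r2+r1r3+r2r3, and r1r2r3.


Monic cubic n^3+bn^2+cn+d=0: sum=-b, pairwise sum=c, product=-d.
b=-6, c=-11, d=13
r1+r2+r3 = 6
r1r2+r1r3+r2r3 = -11
r1r2r3 = -13


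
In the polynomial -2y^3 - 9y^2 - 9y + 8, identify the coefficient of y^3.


Read off the coefficient of y^3: -2


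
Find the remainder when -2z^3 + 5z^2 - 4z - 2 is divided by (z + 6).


By the Remainder Theorem, the remainder equals p(-6):
  -2*(-6)^3 = 432
  5*(-6)^2 = 180
  -4*(-6)^1 = 24
  constant: -2
Sum: 432 + 180 + 24 - 2 = 634


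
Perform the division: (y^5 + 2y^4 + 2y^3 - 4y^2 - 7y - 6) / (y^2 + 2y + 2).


(y^5 + 2y^4 + 2y^3 - 4y^2 - 7y - 6) / (y^2 + 2y + 2)
Step 1: y^3 * (y^2 + 2y + 2) = y^5 + 2y^4 + 2y^3; subtract.
Step 2: 0 * (y^2 + 2y + 2) = 0; subtract.
Step 3: 0 * (y^2 + 2y + 2) = 0; subtract.
Step 4: -4 * (y^2 + 2y + 2) = -4y^2 - 8y - 8; subtract.
Quotient: y^3 - 4, Remainder: y + 2


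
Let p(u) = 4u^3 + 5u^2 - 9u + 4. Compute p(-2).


Using direct substitution:
  4 * (-2)^3 = -32
  5 * (-2)^2 = 20
  -9 * (-2)^1 = 18
  constant: 4
Sum = -32 + 20 + 18 + 4 = 10


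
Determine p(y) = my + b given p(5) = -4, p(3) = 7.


p(y) = my + b. Using p(5)=-4, p(3)=7:
m = (-4 - 7)/(5 - 3) = -11/2 = -11/2
b = -4 - m*(5) = -4 + 55/2 = 47/2
p(y) = -(11/2)y + (47/2)


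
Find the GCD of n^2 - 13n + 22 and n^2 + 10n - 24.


Factor each:
  n^2 - 13n + 22 = (n - 2)(n - 11)
  n^2 + 10n - 24 = (n - 2)(n + 12)
Common monic factor: n - 2


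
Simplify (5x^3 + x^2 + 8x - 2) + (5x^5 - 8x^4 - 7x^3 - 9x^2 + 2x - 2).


Align terms by degree and add:
  5x^3 + x^2 + 8x - 2
+ 5x^5 - 8x^4 - 7x^3 - 9x^2 + 2x - 2
= 5x^5 - 8x^4 - 2x^3 - 8x^2 + 10x - 4


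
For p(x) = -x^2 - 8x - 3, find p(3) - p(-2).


p(3) = -36
p(-2) = 9
p(3) - p(-2) = -36 - 9 = -45


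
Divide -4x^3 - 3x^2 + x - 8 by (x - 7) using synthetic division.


Synthetic division with c = 7. Coefficients: -4, -3, 1, -8
Bring down -4.
  -4 * 7 = -28; -28 - 3 = -31
  -31 * 7 = -217; -217 + 1 = -216
  -216 * 7 = -1512; -1512 - 8 = -1520
Quotient: -4x^2 - 31x - 216, Remainder: -1520


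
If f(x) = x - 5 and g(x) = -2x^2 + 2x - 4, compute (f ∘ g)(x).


Substitute g(x) into f:
f(g(x)) = 1*(-2x^2 + 2x - 4) + (-5)
Expand and combine: -2x^2 + 2x - 9


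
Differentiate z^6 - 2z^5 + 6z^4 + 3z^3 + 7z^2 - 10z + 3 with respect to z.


Apply the power rule term by term:
  d/dz(z^6) = 6z^5
  d/dz(-2z^5) = -10z^4
  d/dz(6z^4) = 24z^3
  d/dz(3z^3) = 9z^2
  d/dz(7z^2) = 14z
  d/dz(-10z) = -10
  d/dz(3) = 0
p'(z) = 6z^5 - 10z^4 + 24z^3 + 9z^2 + 14z - 10


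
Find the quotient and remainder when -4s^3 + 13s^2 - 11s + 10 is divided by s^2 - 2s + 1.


(-4s^3 + 13s^2 - 11s + 10) / (s^2 - 2s + 1)
Step 1: -4s * (s^2 - 2s + 1) = -4s^3 + 8s^2 - 4s; subtract.
Step 2: 5 * (s^2 - 2s + 1) = 5s^2 - 10s + 5; subtract.
Quotient: -4s + 5, Remainder: 3s + 5


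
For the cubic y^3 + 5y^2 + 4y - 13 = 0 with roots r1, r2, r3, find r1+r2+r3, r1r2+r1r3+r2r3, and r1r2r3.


Monic cubic y^3+by^2+cy+d=0: sum=-b, pairwise sum=c, product=-d.
b=5, c=4, d=-13
r1+r2+r3 = -5
r1r2+r1r3+r2r3 = 4
r1r2r3 = 13


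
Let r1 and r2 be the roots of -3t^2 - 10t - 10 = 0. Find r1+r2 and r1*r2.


For at^2+bt+c=0: sum = -b/a, product = c/a.
a=-3, b=-10, c=-10
Sum = -(-10)/-3 = -10/3
Product = (-10)/-3 = 10/3


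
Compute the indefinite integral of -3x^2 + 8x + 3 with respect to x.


Reverse power rule on each term:
  ∫ -3x^2 dx = -x^3
  ∫ 8x dx = 4x^2
  ∫ 3 dx = 3x
F(x) = -x^3 + 4x^2 + 3x + C


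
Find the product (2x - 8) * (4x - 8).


Distribute each term of the first polynomial:
  (2x)(4x - 8) = 8x^2 - 16x
  (-8)(4x - 8) = -32x + 64
Sum: 8x^2 - 48x + 64


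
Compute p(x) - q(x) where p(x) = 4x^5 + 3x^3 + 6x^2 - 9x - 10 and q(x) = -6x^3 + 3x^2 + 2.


Distribute the minus sign:
  (4x^5 + 3x^3 + 6x^2 - 9x - 10)
- (-6x^3 + 3x^2 + 2)
Negate second polynomial: 6x^3 - 3x^2 - 2
Add: 4x^5 + 9x^3 + 3x^2 - 9x - 12


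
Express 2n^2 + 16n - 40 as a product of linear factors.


Roots satisfy r1 + r2 = -b/a = -8 and r1*r2 = c/a = -20.
So r1 = 2, r2 = -10.
2n^2 + 16n - 40 = 2(n - r1)(n - r2) = 2(n - 2)(n + 10)


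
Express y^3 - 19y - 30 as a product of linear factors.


Try integer roots (divisors of -30). y=-2: p(-2)=0.
Divide out (y + 2): quotient is y^2 - 2y - 15.
Factor the quadratic: (y + 3)(y - 5)
Result: (y + 2)(y + 3)(y - 5)


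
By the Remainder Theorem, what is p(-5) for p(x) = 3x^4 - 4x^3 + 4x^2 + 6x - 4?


By the Remainder Theorem, the remainder equals p(-5):
  3*(-5)^4 = 1875
  -4*(-5)^3 = 500
  4*(-5)^2 = 100
  6*(-5)^1 = -30
  constant: -4
Sum: 1875 + 500 + 100 - 30 - 4 = 2441


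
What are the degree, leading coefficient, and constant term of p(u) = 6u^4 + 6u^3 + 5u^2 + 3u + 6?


Highest power of u is 4, with coefficient 6. Constant term is 6.
Degree = 4, leading coefficient = 6, constant term = 6


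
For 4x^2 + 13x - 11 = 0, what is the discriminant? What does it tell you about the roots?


D = b^2 - 4ac = (13)^2 - 4(4)(-11) = 169 + 176 = 345
Since D > 0: two distinct irrational roots


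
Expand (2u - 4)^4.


Expand (2u - 4)^4 by repeated multiplication:
  (2u - 4)^2 = 4u^2 - 16u + 16
  (2u - 4)^3 = 8u^3 - 48u^2 + 96u - 64
= 16u^4 - 128u^3 + 384u^2 - 512u + 256


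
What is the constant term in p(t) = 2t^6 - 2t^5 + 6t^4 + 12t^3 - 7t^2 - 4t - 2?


Read off the constant term: -2


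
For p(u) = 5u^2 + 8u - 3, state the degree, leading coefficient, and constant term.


Highest power of u is 2, with coefficient 5. Constant term is -3.
Degree = 2, leading coefficient = 5, constant term = -3


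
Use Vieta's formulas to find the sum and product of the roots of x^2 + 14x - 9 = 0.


For ax^2+bx+c=0: sum = -b/a, product = c/a.
a=1, b=14, c=-9
Sum = -(14)/1 = -14
Product = (-9)/1 = -9


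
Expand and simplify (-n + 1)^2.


Expand (-n + 1)^2 by repeated multiplication:
= n^2 - 2n + 1


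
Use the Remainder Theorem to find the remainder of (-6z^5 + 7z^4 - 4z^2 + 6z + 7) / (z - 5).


By the Remainder Theorem, the remainder equals p(5):
  -6*(5)^5 = -18750
  7*(5)^4 = 4375
  0*(5)^3 = 0
  -4*(5)^2 = -100
  6*(5)^1 = 30
  constant: 7
Sum: -18750 + 4375 + 0 - 100 + 30 + 7 = -14438


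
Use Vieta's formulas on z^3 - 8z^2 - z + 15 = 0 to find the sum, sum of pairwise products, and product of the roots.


Monic cubic z^3+bz^2+cz+d=0: sum=-b, pairwise sum=c, product=-d.
b=-8, c=-1, d=15
r1+r2+r3 = 8
r1r2+r1r3+r2r3 = -1
r1r2r3 = -15


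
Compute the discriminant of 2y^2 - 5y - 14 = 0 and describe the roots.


D = b^2 - 4ac = (-5)^2 - 4(2)(-14) = 25 + 112 = 137
Since D > 0: two distinct irrational roots


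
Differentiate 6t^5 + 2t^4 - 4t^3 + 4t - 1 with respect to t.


Apply the power rule term by term:
  d/dt(6t^5) = 30t^4
  d/dt(2t^4) = 8t^3
  d/dt(-4t^3) = -12t^2
  d/dt(4t) = 4
  d/dt(-1) = 0
p'(t) = 30t^4 + 8t^3 - 12t^2 + 4


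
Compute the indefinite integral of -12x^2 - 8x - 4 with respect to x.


Reverse power rule on each term:
  ∫ -12x^2 dx = -4x^3
  ∫ -8x dx = -4x^2
  ∫ -4 dx = -4x
F(x) = -4x^3 - 4x^2 - 4x + C


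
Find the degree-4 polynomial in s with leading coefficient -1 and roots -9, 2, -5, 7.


p(s) = -(s + 9)(s - 2)(s + 5)(s - 7)
Expand: -s^4 - 5s^3 + 67s^2 + 209s - 630


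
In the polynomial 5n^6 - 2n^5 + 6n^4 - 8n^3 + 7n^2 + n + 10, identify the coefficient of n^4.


Read off the coefficient of n^4: 6


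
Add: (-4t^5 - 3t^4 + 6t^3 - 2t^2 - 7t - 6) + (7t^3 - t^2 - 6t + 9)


Align terms by degree and add:
  -4t^5 - 3t^4 + 6t^3 - 2t^2 - 7t - 6
+ 7t^3 - t^2 - 6t + 9
= -4t^5 - 3t^4 + 13t^3 - 3t^2 - 13t + 3


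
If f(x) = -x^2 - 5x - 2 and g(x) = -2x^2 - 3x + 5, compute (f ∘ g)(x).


Substitute g(x) into f:
f(g(x)) = -1*(-2x^2 - 3x + 5)^2 + (-5)*(-2x^2 - 3x + 5) + (-2)
(-2x^2 - 3x + 5)^2 = 4x^4 + 12x^3 - 11x^2 - 30x + 25
Expand and combine: -4x^4 - 12x^3 + 21x^2 + 45x - 52


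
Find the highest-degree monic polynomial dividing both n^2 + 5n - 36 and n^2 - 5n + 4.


Factor each:
  n^2 + 5n - 36 = (n - 4)(n + 9)
  n^2 - 5n + 4 = (n - 4)(n - 1)
Common monic factor: n - 4


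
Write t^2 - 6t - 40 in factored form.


Roots satisfy r1 + r2 = -b/a = 6 and r1*r2 = c/a = -40.
So r1 = 10, r2 = -4.
t^2 - 6t - 40 = (t - r1)(t - r2) = (t - 10)(t + 4)


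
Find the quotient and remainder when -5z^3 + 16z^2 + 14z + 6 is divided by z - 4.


(-5z^3 + 16z^2 + 14z + 6) / (z - 4)
Step 1: -5z^2 * (z - 4) = -5z^3 + 20z^2; subtract.
Step 2: -4z * (z - 4) = -4z^2 + 16z; subtract.
Step 3: -2 * (z - 4) = -2z + 8; subtract.
Quotient: -5z^2 - 4z - 2, Remainder: -2


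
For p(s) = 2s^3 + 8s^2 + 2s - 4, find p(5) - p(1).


p(5) = 456
p(1) = 8
p(5) - p(1) = 456 - 8 = 448


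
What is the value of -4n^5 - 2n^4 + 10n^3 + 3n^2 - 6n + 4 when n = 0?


Using direct substitution:
  -4 * (0)^5 = 0
  -2 * (0)^4 = 0
  10 * (0)^3 = 0
  3 * (0)^2 = 0
  -6 * (0)^1 = 0
  constant: 4
Sum = 0 + 0 + 0 + 0 + 0 + 4 = 4


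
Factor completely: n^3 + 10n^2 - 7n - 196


Try integer roots (divisors of -196). n=-7: p(-7)=0.
Divide out (n + 7): quotient is n^2 + 3n - 28.
Factor the quadratic: (n - 4)(n + 7)
Result: (n + 7)(n - 4)(n + 7)


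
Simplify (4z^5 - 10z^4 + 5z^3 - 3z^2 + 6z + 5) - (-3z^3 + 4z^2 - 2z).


Distribute the minus sign:
  (4z^5 - 10z^4 + 5z^3 - 3z^2 + 6z + 5)
- (-3z^3 + 4z^2 - 2z)
Negate second polynomial: 3z^3 - 4z^2 + 2z
Add: 4z^5 - 10z^4 + 8z^3 - 7z^2 + 8z + 5


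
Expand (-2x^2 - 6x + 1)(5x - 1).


Distribute each term of the first polynomial:
  (-2x^2)(5x - 1) = -10x^3 + 2x^2
  (-6x)(5x - 1) = -30x^2 + 6x
  (1)(5x - 1) = 5x - 1
Sum: -10x^3 - 28x^2 + 11x - 1


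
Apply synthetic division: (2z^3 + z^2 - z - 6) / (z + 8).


Synthetic division with c = -8. Coefficients: 2, 1, -1, -6
Bring down 2.
  2 * -8 = -16; -16 + 1 = -15
  -15 * -8 = 120; 120 - 1 = 119
  119 * -8 = -952; -952 - 6 = -958
Quotient: 2z^2 - 15z + 119, Remainder: -958


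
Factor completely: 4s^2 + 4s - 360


Roots satisfy r1 + r2 = -b/a = -1 and r1*r2 = c/a = -90.
So r1 = -10, r2 = 9.
4s^2 + 4s - 360 = 4(s - r1)(s - r2) = 4(s + 10)(s - 9)


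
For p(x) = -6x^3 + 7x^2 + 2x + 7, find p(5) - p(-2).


p(5) = -558
p(-2) = 79
p(5) - p(-2) = -558 - 79 = -637


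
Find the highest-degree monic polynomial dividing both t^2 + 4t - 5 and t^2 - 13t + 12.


Factor each:
  t^2 + 4t - 5 = (t - 1)(t + 5)
  t^2 - 13t + 12 = (t - 1)(t - 12)
Common monic factor: t - 1


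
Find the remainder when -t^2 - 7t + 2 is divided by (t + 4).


By the Remainder Theorem, the remainder equals p(-4):
  -1*(-4)^2 = -16
  -7*(-4)^1 = 28
  constant: 2
Sum: -16 + 28 + 2 = 14


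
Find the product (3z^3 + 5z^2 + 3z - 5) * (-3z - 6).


Distribute each term of the first polynomial:
  (3z^3)(-3z - 6) = -9z^4 - 18z^3
  (5z^2)(-3z - 6) = -15z^3 - 30z^2
  (3z)(-3z - 6) = -9z^2 - 18z
  (-5)(-3z - 6) = 15z + 30
Sum: -9z^4 - 33z^3 - 39z^2 - 3z + 30


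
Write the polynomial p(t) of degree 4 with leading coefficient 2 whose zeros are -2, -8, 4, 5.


p(t) = 2(t + 2)(t + 8)(t - 4)(t - 5)
Expand: 2t^4 + 2t^3 - 108t^2 + 112t + 640


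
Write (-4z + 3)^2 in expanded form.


Expand (-4z + 3)^2 by repeated multiplication:
= 16z^2 - 24z + 9


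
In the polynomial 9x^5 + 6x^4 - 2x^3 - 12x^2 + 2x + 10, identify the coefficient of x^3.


Read off the coefficient of x^3: -2


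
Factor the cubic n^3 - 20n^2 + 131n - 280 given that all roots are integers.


Try integer roots (divisors of -280). n=8: p(8)=0.
Divide out (n - 8): quotient is n^2 - 12n + 35.
Factor the quadratic: (n - 5)(n - 7)
Result: (n - 8)(n - 5)(n - 7)


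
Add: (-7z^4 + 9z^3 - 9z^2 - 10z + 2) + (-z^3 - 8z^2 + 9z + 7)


Align terms by degree and add:
  -7z^4 + 9z^3 - 9z^2 - 10z + 2
  -z^3 - 8z^2 + 9z + 7
= -7z^4 + 8z^3 - 17z^2 - z + 9


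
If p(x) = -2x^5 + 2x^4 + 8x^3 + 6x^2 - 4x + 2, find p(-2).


Using direct substitution:
  -2 * (-2)^5 = 64
  2 * (-2)^4 = 32
  8 * (-2)^3 = -64
  6 * (-2)^2 = 24
  -4 * (-2)^1 = 8
  constant: 2
Sum = 64 + 32 - 64 + 24 + 8 + 2 = 66


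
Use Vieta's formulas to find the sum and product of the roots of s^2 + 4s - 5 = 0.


For as^2+bs+c=0: sum = -b/a, product = c/a.
a=1, b=4, c=-5
Sum = -(4)/1 = -4
Product = (-5)/1 = -5


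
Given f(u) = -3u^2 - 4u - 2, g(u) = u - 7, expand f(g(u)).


Substitute g(u) into f:
f(g(u)) = -3*(u - 7)^2 + (-4)*(u - 7) + (-2)
(u - 7)^2 = u^2 - 14u + 49
Expand and combine: -3u^2 + 38u - 121


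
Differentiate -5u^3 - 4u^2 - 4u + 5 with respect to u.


Apply the power rule term by term:
  d/du(-5u^3) = -15u^2
  d/du(-4u^2) = -8u
  d/du(-4u) = -4
  d/du(5) = 0
p'(u) = -15u^2 - 8u - 4


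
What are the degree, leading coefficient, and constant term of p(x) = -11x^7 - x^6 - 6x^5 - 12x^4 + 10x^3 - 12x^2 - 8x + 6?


Highest power of x is 7, with coefficient -11. Constant term is 6.
Degree = 7, leading coefficient = -11, constant term = 6


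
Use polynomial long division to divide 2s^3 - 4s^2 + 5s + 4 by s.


(2s^3 - 4s^2 + 5s + 4) / (s)
Step 1: 2s^2 * (s) = 2s^3; subtract.
Step 2: -4s * (s) = -4s^2; subtract.
Step 3: 5 * (s) = 5s; subtract.
Quotient: 2s^2 - 4s + 5, Remainder: 4


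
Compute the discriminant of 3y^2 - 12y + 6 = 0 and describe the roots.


D = b^2 - 4ac = (-12)^2 - 4(3)(6) = 144 - 72 = 72
Since D > 0: two distinct irrational roots


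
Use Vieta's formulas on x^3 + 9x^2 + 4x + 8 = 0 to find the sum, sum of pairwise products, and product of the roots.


Monic cubic x^3+bx^2+cx+d=0: sum=-b, pairwise sum=c, product=-d.
b=9, c=4, d=8
r1+r2+r3 = -9
r1r2+r1r3+r2r3 = 4
r1r2r3 = -8


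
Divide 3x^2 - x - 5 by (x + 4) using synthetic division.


Synthetic division with c = -4. Coefficients: 3, -1, -5
Bring down 3.
  3 * -4 = -12; -12 - 1 = -13
  -13 * -4 = 52; 52 - 5 = 47
Quotient: 3x - 13, Remainder: 47


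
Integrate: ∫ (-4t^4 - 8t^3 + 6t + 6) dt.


Reverse power rule on each term:
  ∫ -4t^4 dt = -(4/5)t^5
  ∫ -8t^3 dt = -2t^4
  ∫ 6t dt = 3t^2
  ∫ 6 dt = 6t
F(t) = -(4/5)t^5 - 2t^4 + 3t^2 + 6t + C


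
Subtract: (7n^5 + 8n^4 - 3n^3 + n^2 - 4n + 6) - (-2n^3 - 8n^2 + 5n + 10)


Distribute the minus sign:
  (7n^5 + 8n^4 - 3n^3 + n^2 - 4n + 6)
- (-2n^3 - 8n^2 + 5n + 10)
Negate second polynomial: 2n^3 + 8n^2 - 5n - 10
Add: 7n^5 + 8n^4 - n^3 + 9n^2 - 9n - 4


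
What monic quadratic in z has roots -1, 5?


p(z) = (z + 1)(z - 5)
Expand: z^2 - 4z - 5


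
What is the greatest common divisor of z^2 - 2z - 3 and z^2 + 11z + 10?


Factor each:
  z^2 - 2z - 3 = (z + 1)(z - 3)
  z^2 + 11z + 10 = (z + 1)(z + 10)
Common monic factor: z + 1


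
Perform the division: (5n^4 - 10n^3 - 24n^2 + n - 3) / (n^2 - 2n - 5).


(5n^4 - 10n^3 - 24n^2 + n - 3) / (n^2 - 2n - 5)
Step 1: 5n^2 * (n^2 - 2n - 5) = 5n^4 - 10n^3 - 25n^2; subtract.
Step 2: 0 * (n^2 - 2n - 5) = 0; subtract.
Step 3: 1 * (n^2 - 2n - 5) = n^2 - 2n - 5; subtract.
Quotient: 5n^2 + 1, Remainder: 3n + 2


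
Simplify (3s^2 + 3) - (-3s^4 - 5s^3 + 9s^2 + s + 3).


Distribute the minus sign:
  (3s^2 + 3)
- (-3s^4 - 5s^3 + 9s^2 + s + 3)
Negate second polynomial: 3s^4 + 5s^3 - 9s^2 - s - 3
Add: 3s^4 + 5s^3 - 6s^2 - s


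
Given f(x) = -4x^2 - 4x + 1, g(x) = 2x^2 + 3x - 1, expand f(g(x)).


Substitute g(x) into f:
f(g(x)) = -4*(2x^2 + 3x - 1)^2 + (-4)*(2x^2 + 3x - 1) + 1
(2x^2 + 3x - 1)^2 = 4x^4 + 12x^3 + 5x^2 - 6x + 1
Expand and combine: -16x^4 - 48x^3 - 28x^2 + 12x + 1


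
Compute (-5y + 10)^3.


Expand (-5y + 10)^3 by repeated multiplication:
  (-5y + 10)^2 = 25y^2 - 100y + 100
= -125y^3 + 750y^2 - 1500y + 1000


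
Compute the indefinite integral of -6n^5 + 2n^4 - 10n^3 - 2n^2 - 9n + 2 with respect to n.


Reverse power rule on each term:
  ∫ -6n^5 dn = -n^6
  ∫ 2n^4 dn = (2/5)n^5
  ∫ -10n^3 dn = -(5/2)n^4
  ∫ -2n^2 dn = -(2/3)n^3
  ∫ -9n dn = -(9/2)n^2
  ∫ 2 dn = 2n
F(n) = -n^6 + (2/5)n^5 - (5/2)n^4 - (2/3)n^3 - (9/2)n^2 + 2n + C


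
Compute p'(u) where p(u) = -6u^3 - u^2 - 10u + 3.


Apply the power rule term by term:
  d/du(-6u^3) = -18u^2
  d/du(-u^2) = -2u
  d/du(-10u) = -10
  d/du(3) = 0
p'(u) = -18u^2 - 2u - 10


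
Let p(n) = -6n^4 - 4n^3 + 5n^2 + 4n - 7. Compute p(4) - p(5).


p(4) = -1703
p(5) = -4112
p(4) - p(5) = -1703 + 4112 = 2409


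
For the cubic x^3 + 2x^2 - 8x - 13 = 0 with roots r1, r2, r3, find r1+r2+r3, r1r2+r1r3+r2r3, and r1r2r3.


Monic cubic x^3+bx^2+cx+d=0: sum=-b, pairwise sum=c, product=-d.
b=2, c=-8, d=-13
r1+r2+r3 = -2
r1r2+r1r3+r2r3 = -8
r1r2r3 = 13


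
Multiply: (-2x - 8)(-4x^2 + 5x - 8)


Distribute each term of the first polynomial:
  (-2x)(-4x^2 + 5x - 8) = 8x^3 - 10x^2 + 16x
  (-8)(-4x^2 + 5x - 8) = 32x^2 - 40x + 64
Sum: 8x^3 + 22x^2 - 24x + 64


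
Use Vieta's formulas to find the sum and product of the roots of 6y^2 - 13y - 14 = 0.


For ay^2+by+c=0: sum = -b/a, product = c/a.
a=6, b=-13, c=-14
Sum = -(-13)/6 = 13/6
Product = (-14)/6 = -7/3


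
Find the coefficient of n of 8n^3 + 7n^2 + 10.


Read off the coefficient of n: 0


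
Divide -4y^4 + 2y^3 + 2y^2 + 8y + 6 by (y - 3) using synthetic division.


Synthetic division with c = 3. Coefficients: -4, 2, 2, 8, 6
Bring down -4.
  -4 * 3 = -12; -12 + 2 = -10
  -10 * 3 = -30; -30 + 2 = -28
  -28 * 3 = -84; -84 + 8 = -76
  -76 * 3 = -228; -228 + 6 = -222
Quotient: -4y^3 - 10y^2 - 28y - 76, Remainder: -222


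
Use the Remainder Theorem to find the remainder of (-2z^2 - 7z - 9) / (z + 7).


By the Remainder Theorem, the remainder equals p(-7):
  -2*(-7)^2 = -98
  -7*(-7)^1 = 49
  constant: -9
Sum: -98 + 49 - 9 = -58


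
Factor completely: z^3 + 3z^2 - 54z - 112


Try integer roots (divisors of -112). z=-8: p(-8)=0.
Divide out (z + 8): quotient is z^2 - 5z - 14.
Factor the quadratic: (z - 7)(z + 2)
Result: (z + 8)(z - 7)(z + 2)


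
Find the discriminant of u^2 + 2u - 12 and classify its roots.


D = b^2 - 4ac = (2)^2 - 4(1)(-12) = 4 + 48 = 52
Since D > 0: two distinct irrational roots


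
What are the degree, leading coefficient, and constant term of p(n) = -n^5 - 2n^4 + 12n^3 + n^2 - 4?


Highest power of n is 5, with coefficient -1. Constant term is -4.
Degree = 5, leading coefficient = -1, constant term = -4


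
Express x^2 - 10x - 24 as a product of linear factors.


Roots satisfy r1 + r2 = -b/a = 10 and r1*r2 = c/a = -24.
So r1 = 12, r2 = -2.
x^2 - 10x - 24 = (x - r1)(x - r2) = (x - 12)(x + 2)


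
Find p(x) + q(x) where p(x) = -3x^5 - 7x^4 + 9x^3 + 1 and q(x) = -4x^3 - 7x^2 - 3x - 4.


Align terms by degree and add:
  -3x^5 - 7x^4 + 9x^3 + 1
  -4x^3 - 7x^2 - 3x - 4
= -3x^5 - 7x^4 + 5x^3 - 7x^2 - 3x - 3


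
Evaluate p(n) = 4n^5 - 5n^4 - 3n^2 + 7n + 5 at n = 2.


Using direct substitution:
  4 * (2)^5 = 128
  -5 * (2)^4 = -80
  0 * (2)^3 = 0
  -3 * (2)^2 = -12
  7 * (2)^1 = 14
  constant: 5
Sum = 128 - 80 + 0 - 12 + 14 + 5 = 55


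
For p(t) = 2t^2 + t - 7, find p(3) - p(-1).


p(3) = 14
p(-1) = -6
p(3) - p(-1) = 14 + 6 = 20


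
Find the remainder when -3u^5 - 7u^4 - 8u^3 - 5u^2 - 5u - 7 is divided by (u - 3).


By the Remainder Theorem, the remainder equals p(3):
  -3*(3)^5 = -729
  -7*(3)^4 = -567
  -8*(3)^3 = -216
  -5*(3)^2 = -45
  -5*(3)^1 = -15
  constant: -7
Sum: -729 - 567 - 216 - 45 - 15 - 7 = -1579


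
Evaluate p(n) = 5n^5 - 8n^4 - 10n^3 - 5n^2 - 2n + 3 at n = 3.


Using direct substitution:
  5 * (3)^5 = 1215
  -8 * (3)^4 = -648
  -10 * (3)^3 = -270
  -5 * (3)^2 = -45
  -2 * (3)^1 = -6
  constant: 3
Sum = 1215 - 648 - 270 - 45 - 6 + 3 = 249


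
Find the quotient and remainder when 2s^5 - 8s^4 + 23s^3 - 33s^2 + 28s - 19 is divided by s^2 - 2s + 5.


(2s^5 - 8s^4 + 23s^3 - 33s^2 + 28s - 19) / (s^2 - 2s + 5)
Step 1: 2s^3 * (s^2 - 2s + 5) = 2s^5 - 4s^4 + 10s^3; subtract.
Step 2: -4s^2 * (s^2 - 2s + 5) = -4s^4 + 8s^3 - 20s^2; subtract.
Step 3: 5s * (s^2 - 2s + 5) = 5s^3 - 10s^2 + 25s; subtract.
Step 4: -3 * (s^2 - 2s + 5) = -3s^2 + 6s - 15; subtract.
Quotient: 2s^3 - 4s^2 + 5s - 3, Remainder: -3s - 4


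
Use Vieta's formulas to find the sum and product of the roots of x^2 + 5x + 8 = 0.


For ax^2+bx+c=0: sum = -b/a, product = c/a.
a=1, b=5, c=8
Sum = -(5)/1 = -5
Product = (8)/1 = 8


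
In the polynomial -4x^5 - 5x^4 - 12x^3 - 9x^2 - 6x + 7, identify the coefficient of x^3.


Read off the coefficient of x^3: -12


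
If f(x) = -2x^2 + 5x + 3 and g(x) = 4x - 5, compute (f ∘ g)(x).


Substitute g(x) into f:
f(g(x)) = -2*(4x - 5)^2 + 5*(4x - 5) + 3
(4x - 5)^2 = 16x^2 - 40x + 25
Expand and combine: -32x^2 + 100x - 72


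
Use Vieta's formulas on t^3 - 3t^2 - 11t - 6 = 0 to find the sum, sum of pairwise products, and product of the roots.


Monic cubic t^3+bt^2+ct+d=0: sum=-b, pairwise sum=c, product=-d.
b=-3, c=-11, d=-6
r1+r2+r3 = 3
r1r2+r1r3+r2r3 = -11
r1r2r3 = 6


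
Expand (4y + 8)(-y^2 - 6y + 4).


Distribute each term of the first polynomial:
  (4y)(-y^2 - 6y + 4) = -4y^3 - 24y^2 + 16y
  (8)(-y^2 - 6y + 4) = -8y^2 - 48y + 32
Sum: -4y^3 - 32y^2 - 32y + 32


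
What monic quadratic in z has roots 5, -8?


p(z) = (z - 5)(z + 8)
Expand: z^2 + 3z - 40


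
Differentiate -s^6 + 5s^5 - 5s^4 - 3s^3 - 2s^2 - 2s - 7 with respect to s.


Apply the power rule term by term:
  d/ds(-s^6) = -6s^5
  d/ds(5s^5) = 25s^4
  d/ds(-5s^4) = -20s^3
  d/ds(-3s^3) = -9s^2
  d/ds(-2s^2) = -4s
  d/ds(-2s) = -2
  d/ds(-7) = 0
p'(s) = -6s^5 + 25s^4 - 20s^3 - 9s^2 - 4s - 2


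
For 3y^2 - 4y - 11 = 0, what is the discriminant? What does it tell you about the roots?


D = b^2 - 4ac = (-4)^2 - 4(3)(-11) = 16 + 132 = 148
Since D > 0: two distinct irrational roots


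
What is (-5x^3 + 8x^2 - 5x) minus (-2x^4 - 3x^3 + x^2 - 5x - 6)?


Distribute the minus sign:
  (-5x^3 + 8x^2 - 5x)
- (-2x^4 - 3x^3 + x^2 - 5x - 6)
Negate second polynomial: 2x^4 + 3x^3 - x^2 + 5x + 6
Add: 2x^4 - 2x^3 + 7x^2 + 6


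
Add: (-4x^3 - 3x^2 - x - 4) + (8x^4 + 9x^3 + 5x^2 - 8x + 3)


Align terms by degree and add:
  -4x^3 - 3x^2 - x - 4
+ 8x^4 + 9x^3 + 5x^2 - 8x + 3
= 8x^4 + 5x^3 + 2x^2 - 9x - 1


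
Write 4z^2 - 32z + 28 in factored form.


Roots satisfy r1 + r2 = -b/a = 8 and r1*r2 = c/a = 7.
So r1 = 1, r2 = 7.
4z^2 - 32z + 28 = 4(z - r1)(z - r2) = 4(z - 1)(z - 7)


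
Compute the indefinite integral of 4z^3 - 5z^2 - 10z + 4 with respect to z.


Reverse power rule on each term:
  ∫ 4z^3 dz = z^4
  ∫ -5z^2 dz = -(5/3)z^3
  ∫ -10z dz = -5z^2
  ∫ 4 dz = 4z
F(z) = z^4 - (5/3)z^3 - 5z^2 + 4z + C


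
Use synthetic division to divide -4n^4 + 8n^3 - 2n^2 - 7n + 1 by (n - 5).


Synthetic division with c = 5. Coefficients: -4, 8, -2, -7, 1
Bring down -4.
  -4 * 5 = -20; -20 + 8 = -12
  -12 * 5 = -60; -60 - 2 = -62
  -62 * 5 = -310; -310 - 7 = -317
  -317 * 5 = -1585; -1585 + 1 = -1584
Quotient: -4n^3 - 12n^2 - 62n - 317, Remainder: -1584


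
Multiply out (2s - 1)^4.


Expand (2s - 1)^4 by repeated multiplication:
  (2s - 1)^2 = 4s^2 - 4s + 1
  (2s - 1)^3 = 8s^3 - 12s^2 + 6s - 1
= 16s^4 - 32s^3 + 24s^2 - 8s + 1


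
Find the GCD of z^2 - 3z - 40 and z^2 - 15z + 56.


Factor each:
  z^2 - 3z - 40 = (z - 8)(z + 5)
  z^2 - 15z + 56 = (z - 8)(z - 7)
Common monic factor: z - 8


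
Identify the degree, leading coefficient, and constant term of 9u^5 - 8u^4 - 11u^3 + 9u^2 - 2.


Highest power of u is 5, with coefficient 9. Constant term is -2.
Degree = 5, leading coefficient = 9, constant term = -2


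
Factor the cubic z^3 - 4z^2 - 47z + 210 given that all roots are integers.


Try integer roots (divisors of 210). z=6: p(6)=0.
Divide out (z - 6): quotient is z^2 + 2z - 35.
Factor the quadratic: (z + 7)(z - 5)
Result: (z - 6)(z + 7)(z - 5)


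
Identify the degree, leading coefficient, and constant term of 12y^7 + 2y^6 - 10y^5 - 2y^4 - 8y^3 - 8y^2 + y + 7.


Highest power of y is 7, with coefficient 12. Constant term is 7.
Degree = 7, leading coefficient = 12, constant term = 7


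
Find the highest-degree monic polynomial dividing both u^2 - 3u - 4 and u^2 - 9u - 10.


Factor each:
  u^2 - 3u - 4 = (u + 1)(u - 4)
  u^2 - 9u - 10 = (u + 1)(u - 10)
Common monic factor: u + 1


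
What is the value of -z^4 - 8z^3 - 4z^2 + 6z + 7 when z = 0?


Using direct substitution:
  -1 * (0)^4 = 0
  -8 * (0)^3 = 0
  -4 * (0)^2 = 0
  6 * (0)^1 = 0
  constant: 7
Sum = 0 + 0 + 0 + 0 + 7 = 7


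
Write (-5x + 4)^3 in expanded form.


Expand (-5x + 4)^3 by repeated multiplication:
  (-5x + 4)^2 = 25x^2 - 40x + 16
= -125x^3 + 300x^2 - 240x + 64


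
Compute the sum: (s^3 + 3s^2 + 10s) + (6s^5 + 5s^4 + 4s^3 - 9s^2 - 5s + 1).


Align terms by degree and add:
  s^3 + 3s^2 + 10s
+ 6s^5 + 5s^4 + 4s^3 - 9s^2 - 5s + 1
= 6s^5 + 5s^4 + 5s^3 - 6s^2 + 5s + 1


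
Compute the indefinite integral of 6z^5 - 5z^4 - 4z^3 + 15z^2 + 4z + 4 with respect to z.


Reverse power rule on each term:
  ∫ 6z^5 dz = z^6
  ∫ -5z^4 dz = -z^5
  ∫ -4z^3 dz = -z^4
  ∫ 15z^2 dz = 5z^3
  ∫ 4z dz = 2z^2
  ∫ 4 dz = 4z
F(z) = z^6 - z^5 - z^4 + 5z^3 + 2z^2 + 4z + C


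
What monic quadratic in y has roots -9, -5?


p(y) = (y + 9)(y + 5)
Expand: y^2 + 14y + 45


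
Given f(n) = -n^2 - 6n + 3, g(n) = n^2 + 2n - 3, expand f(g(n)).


Substitute g(n) into f:
f(g(n)) = -1*(n^2 + 2n - 3)^2 + (-6)*(n^2 + 2n - 3) + 3
(n^2 + 2n - 3)^2 = n^4 + 4n^3 - 2n^2 - 12n + 9
Expand and combine: -n^4 - 4n^3 - 4n^2 + 12


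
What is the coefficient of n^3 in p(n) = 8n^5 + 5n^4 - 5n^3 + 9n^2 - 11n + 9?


Read off the coefficient of n^3: -5


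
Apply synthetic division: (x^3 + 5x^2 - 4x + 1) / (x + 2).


Synthetic division with c = -2. Coefficients: 1, 5, -4, 1
Bring down 1.
  1 * -2 = -2; -2 + 5 = 3
  3 * -2 = -6; -6 - 4 = -10
  -10 * -2 = 20; 20 + 1 = 21
Quotient: x^2 + 3x - 10, Remainder: 21


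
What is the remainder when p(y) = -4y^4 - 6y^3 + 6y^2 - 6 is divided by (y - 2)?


By the Remainder Theorem, the remainder equals p(2):
  -4*(2)^4 = -64
  -6*(2)^3 = -48
  6*(2)^2 = 24
  0*(2)^1 = 0
  constant: -6
Sum: -64 - 48 + 24 + 0 - 6 = -94


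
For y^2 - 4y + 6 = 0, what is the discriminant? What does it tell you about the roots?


D = b^2 - 4ac = (-4)^2 - 4(1)(6) = 16 - 24 = -8
Since D < 0: two complex conjugate roots (no real roots)
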